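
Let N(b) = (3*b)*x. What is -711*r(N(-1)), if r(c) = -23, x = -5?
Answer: 16353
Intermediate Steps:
N(b) = -15*b (N(b) = (3*b)*(-5) = -15*b)
-711*r(N(-1)) = -711*(-23) = 16353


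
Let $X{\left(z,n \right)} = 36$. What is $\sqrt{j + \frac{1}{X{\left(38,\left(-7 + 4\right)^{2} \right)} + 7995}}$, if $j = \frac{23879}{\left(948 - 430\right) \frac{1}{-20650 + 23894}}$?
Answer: $\frac{\sqrt{647002563908015973}}{2080029} \approx 386.71$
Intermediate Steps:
$j = \frac{38731738}{259}$ ($j = \frac{23879}{518 \cdot \frac{1}{3244}} = \frac{23879}{\frac{259}{1622}} = 23879 \cdot \frac{1622}{259} = \frac{38731738}{259} \approx 1.4954 \cdot 10^{5}$)
$\sqrt{j + \frac{1}{X{\left(38,\left(-7 + 4\right)^{2} \right)} + 7995}} = \sqrt{\frac{38731738}{259} + \frac{1}{36 + 7995}} = \sqrt{\frac{38731738}{259} + \frac{1}{8031}} = \sqrt{\frac{311054588137}{2080029}} = \frac{\sqrt{647002563908015973}}{2080029}$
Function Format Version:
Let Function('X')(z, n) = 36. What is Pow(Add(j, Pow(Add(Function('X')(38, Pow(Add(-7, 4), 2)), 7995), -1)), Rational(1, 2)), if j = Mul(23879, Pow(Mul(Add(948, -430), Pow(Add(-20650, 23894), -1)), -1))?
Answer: Mul(Rational(1, 2080029), Pow(647002563908015973, Rational(1, 2))) ≈ 386.71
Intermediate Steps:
j = Rational(38731738, 259) (j = Mul(23879, Pow(Mul(518, Pow(3244, -1)), -1)) = Mul(23879, Pow(Mul(518, Rational(1, 3244)), -1)) = Mul(23879, Pow(Rational(259, 1622), -1)) = Mul(23879, Rational(1622, 259)) = Rational(38731738, 259) ≈ 1.4954e+5)
Pow(Add(j, Pow(Add(Function('X')(38, Pow(Add(-7, 4), 2)), 7995), -1)), Rational(1, 2)) = Pow(Add(Rational(38731738, 259), Pow(Add(36, 7995), -1)), Rational(1, 2)) = Pow(Add(Rational(38731738, 259), Pow(8031, -1)), Rational(1, 2)) = Pow(Add(Rational(38731738, 259), Rational(1, 8031)), Rational(1, 2)) = Pow(Rational(311054588137, 2080029), Rational(1, 2)) = Mul(Rational(1, 2080029), Pow(647002563908015973, Rational(1, 2)))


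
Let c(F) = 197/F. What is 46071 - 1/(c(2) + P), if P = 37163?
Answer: 3433349131/74523 ≈ 46071.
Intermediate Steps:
46071 - 1/(c(2) + P) = 46071 - 1/(197/2 + 37163) = 46071 - 1/74523/2 = 46071 - 1*2/74523 = 46071 - 2/74523 = 3433349131/74523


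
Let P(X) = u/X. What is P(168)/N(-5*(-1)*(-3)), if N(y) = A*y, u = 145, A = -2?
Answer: 29/1008 ≈ 0.028770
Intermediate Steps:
P(X) = 145/X
N(y) = -2*y
P(168)/N(-5*(-1)*(-3)) = (145/168)/((-2*(-5*(-1))*(-3))) = (145*(1/168))/((-10*(-3))) = 145/(168*((-2*(-15)))) = (145/168)/30 = (145/168)*(1/30) = 29/1008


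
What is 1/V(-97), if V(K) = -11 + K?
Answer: -1/108 ≈ -0.0092593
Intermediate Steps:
1/V(-97) = 1/(-11 - 97) = 1/(-108) = -1/108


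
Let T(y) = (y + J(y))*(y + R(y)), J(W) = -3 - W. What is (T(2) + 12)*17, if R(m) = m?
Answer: 0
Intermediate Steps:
T(y) = -6*y (T(y) = (y + (-3 - y))*(y + y) = -6*y)
(T(2) + 12)*17 = (-6*2 + 12)*17 = (-12 + 12)*17 = 0*17 = 0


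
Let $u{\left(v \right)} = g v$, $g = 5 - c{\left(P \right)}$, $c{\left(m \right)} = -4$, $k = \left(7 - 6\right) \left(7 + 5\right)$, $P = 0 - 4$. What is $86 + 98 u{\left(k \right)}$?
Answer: $10670$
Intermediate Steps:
$P = -4$ ($P = 0 - 4 = -4$)
$k = 12$ ($k = 1 \cdot 12 = 12$)
$g = 9$ ($g = 5 - -4 = 5 + 4 = 9$)
$u{\left(v \right)} = 9 v$
$86 + 98 u{\left(k \right)} = 86 + 98 \cdot 9 \cdot 12 = 86 + 98 \cdot 108 = 86 + 10584 = 10670$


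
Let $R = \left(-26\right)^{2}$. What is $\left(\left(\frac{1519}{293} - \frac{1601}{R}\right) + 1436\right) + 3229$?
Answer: $\frac{924544971}{198068} \approx 4667.8$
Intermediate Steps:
$R = 676$
$\left(\left(\frac{1519}{293} - \frac{1601}{R}\right) + 1436\right) + 3229 = \left(\left(\frac{1519}{293} - \frac{1601}{676}\right) + 1436\right) + 3229 = \left(\frac{557751}{198068} + 1436\right) + 3229 = \frac{284983399}{198068} + 3229 = \frac{924544971}{198068}$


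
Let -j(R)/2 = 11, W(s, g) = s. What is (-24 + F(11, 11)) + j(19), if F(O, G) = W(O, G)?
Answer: -35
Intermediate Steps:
F(O, G) = O
j(R) = -22 (j(R) = -2*11 = -22)
(-24 + F(11, 11)) + j(19) = (-24 + 11) - 22 = -13 - 22 = -35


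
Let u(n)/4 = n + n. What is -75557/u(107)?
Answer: -75557/856 ≈ -88.268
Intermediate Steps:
u(n) = 8*n (u(n) = 4*(n + n) = 4*(2*n) = 8*n)
-75557/u(107) = -75557/(8*107) = -75557/856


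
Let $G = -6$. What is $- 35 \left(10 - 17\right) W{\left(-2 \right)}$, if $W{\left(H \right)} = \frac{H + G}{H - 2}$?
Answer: $490$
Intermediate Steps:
$W{\left(H \right)} = \frac{-6 + H}{-2 + H}$ ($W{\left(H \right)} = \frac{H - 6}{H - 2} = \frac{-6 + H}{-2 + H}$)
$- 35 \left(10 - 17\right) W{\left(-2 \right)} = - 35 \left(10 - 17\right) \frac{-6 - 2}{-2 - 2} = - 35 \left(10 - 17\right) \frac{1}{-4} \left(-8\right) = \left(-35\right) \left(-7\right) \left(\left(- \frac{1}{4}\right) \left(-8\right)\right) = 245 \cdot 2 = 490$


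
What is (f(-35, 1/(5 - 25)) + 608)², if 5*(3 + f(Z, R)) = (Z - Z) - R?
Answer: 3660371001/10000 ≈ 3.6604e+5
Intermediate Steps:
f(Z, R) = -3 - R/5 (f(Z, R) = -3 + ((Z - Z) - R)/5 = -3 + (0 - R)/5 = -3 + (-R)/5 = -3 - R/5)
(f(-35, 1/(5 - 25)) + 608)² = ((-3 - 1/(5*(5 - 25))) + 608)² = ((-3 - ⅕/(-20)) + 608)² = ((-3 - ⅕*(-1/20)) + 608)² = ((-3 + 1/100) + 608)² = (-299/100 + 608)² = (60501/100)² = 3660371001/10000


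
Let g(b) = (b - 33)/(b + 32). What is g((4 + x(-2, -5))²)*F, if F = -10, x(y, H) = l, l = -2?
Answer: 145/18 ≈ 8.0556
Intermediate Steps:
x(y, H) = -2
g(b) = (-33 + b)/(32 + b)
g((4 + x(-2, -5))²)*F = ((-33 + (4 - 2)²)/(32 + (4 - 2)²))*(-10) = ((-33 + 2²)/(32 + 2²))*(-10) = ((-33 + 4)/(32 + 4))*(-10) = (-29/36)*(-10) = ((1/36)*(-29))*(-10) = -29/36*(-10) = 145/18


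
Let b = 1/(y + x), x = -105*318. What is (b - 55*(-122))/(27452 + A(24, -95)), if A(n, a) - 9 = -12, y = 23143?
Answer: 68757369/281269903 ≈ 0.24445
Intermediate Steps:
x = -33390
A(n, a) = -3 (A(n, a) = 9 - 12 = -3)
b = -1/10247 (b = 1/(23143 - 33390) = 1/(-10247) = -1/10247 ≈ -9.7590e-5)
(b - 55*(-122))/(27452 + A(24, -95)) = (-1/10247 - 55*(-122))/(27452 - 3) = (-1/10247 + 6710)/27449 = (68757369/10247)*(1/27449) = 68757369/281269903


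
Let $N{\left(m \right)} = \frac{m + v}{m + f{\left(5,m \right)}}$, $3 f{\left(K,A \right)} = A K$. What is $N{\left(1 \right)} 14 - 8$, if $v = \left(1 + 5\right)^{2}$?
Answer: $\frac{745}{4} \approx 186.25$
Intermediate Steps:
$f{\left(K,A \right)} = \frac{A K}{3}$
$v = 36$ ($v = 6^{2} = 36$)
$N{\left(m \right)} = \frac{3 \left(36 + m\right)}{8 m}$ ($N{\left(m \right)} = \frac{m + 36}{m + \frac{1}{3} m 5} = \frac{36 + m}{m + \frac{5 m}{3}} = \frac{36 + m}{\frac{8}{3} m} = \left(36 + m\right) \frac{3}{8 m} = \frac{3 \left(36 + m\right)}{8 m}$)
$N{\left(1 \right)} 14 - 8 = \frac{3 \left(36 + 1\right)}{8 \cdot 1} \cdot 14 - 8 = \frac{3}{8} \cdot 1 \cdot 37 \cdot 14 - 8 = \frac{111}{8} \cdot 14 - 8 = \frac{777}{4} - 8 = \frac{745}{4}$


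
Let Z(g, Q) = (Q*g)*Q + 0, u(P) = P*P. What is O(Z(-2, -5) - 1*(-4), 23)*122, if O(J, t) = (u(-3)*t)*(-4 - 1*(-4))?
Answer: 0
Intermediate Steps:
u(P) = P²
Z(g, Q) = g*Q² (Z(g, Q) = g*Q² + 0 = g*Q²)
O(J, t) = 0 (O(J, t) = ((-3)²*t)*(-4 - 1*(-4)) = (9*t)*(-4 + 4) = (9*t)*0 = 0)
O(Z(-2, -5) - 1*(-4), 23)*122 = 0*122 = 0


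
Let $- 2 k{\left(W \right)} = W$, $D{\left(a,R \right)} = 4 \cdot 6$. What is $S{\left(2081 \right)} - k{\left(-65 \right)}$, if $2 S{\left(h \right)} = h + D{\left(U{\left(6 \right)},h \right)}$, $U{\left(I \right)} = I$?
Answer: $1020$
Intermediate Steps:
$D{\left(a,R \right)} = 24$
$k{\left(W \right)} = - \frac{W}{2}$
$S{\left(h \right)} = 12 + \frac{h}{2}$ ($S{\left(h \right)} = \frac{h + 24}{2} = \frac{24 + h}{2} = 12 + \frac{h}{2}$)
$S{\left(2081 \right)} - k{\left(-65 \right)} = \left(12 + \frac{1}{2} \cdot 2081\right) - \left(- \frac{1}{2}\right) \left(-65\right) = \left(12 + \frac{2081}{2}\right) - \frac{65}{2} = \frac{2105}{2} - \frac{65}{2} = 1020$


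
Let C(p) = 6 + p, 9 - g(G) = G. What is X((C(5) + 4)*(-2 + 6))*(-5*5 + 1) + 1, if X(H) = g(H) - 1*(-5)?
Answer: 1105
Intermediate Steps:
g(G) = 9 - G
X(H) = 14 - H (X(H) = (9 - H) - 1*(-5) = (9 - H) + 5 = 14 - H)
X((C(5) + 4)*(-2 + 6))*(-5*5 + 1) + 1 = (14 - ((6 + 5) + 4)*(-2 + 6))*(-5*5 + 1) + 1 = (14 - (11 + 4)*4)*(-25 + 1) + 1 = (14 - 15*4)*(-24) + 1 = (14 - 1*60)*(-24) + 1 = (14 - 60)*(-24) + 1 = -46*(-24) + 1 = 1104 + 1 = 1105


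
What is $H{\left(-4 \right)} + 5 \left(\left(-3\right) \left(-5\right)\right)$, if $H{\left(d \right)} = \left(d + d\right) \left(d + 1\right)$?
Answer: $99$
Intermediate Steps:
$H{\left(d \right)} = 2 d \left(1 + d\right)$
$H{\left(-4 \right)} + 5 \left(\left(-3\right) \left(-5\right)\right) = 2 \left(-4\right) \left(1 - 4\right) + 5 \left(\left(-3\right) \left(-5\right)\right) = 2 \left(-4\right) \left(-3\right) + 5 \cdot 15 = 24 + 75 = 99$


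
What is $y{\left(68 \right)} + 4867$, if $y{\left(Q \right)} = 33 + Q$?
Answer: $4968$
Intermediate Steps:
$y{\left(68 \right)} + 4867 = \left(33 + 68\right) + 4867 = 101 + 4867 = 4968$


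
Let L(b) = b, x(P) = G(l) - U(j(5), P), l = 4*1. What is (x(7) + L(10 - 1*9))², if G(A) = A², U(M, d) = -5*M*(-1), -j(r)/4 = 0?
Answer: 289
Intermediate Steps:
j(r) = 0 (j(r) = -4*0 = 0)
U(M, d) = 5*M
l = 4
x(P) = 16 (x(P) = 4² - 5*0 = 16 - 1*0 = 16 + 0 = 16)
(x(7) + L(10 - 1*9))² = (16 + (10 - 1*9))² = (16 + (10 - 9))² = (16 + 1)² = 17² = 289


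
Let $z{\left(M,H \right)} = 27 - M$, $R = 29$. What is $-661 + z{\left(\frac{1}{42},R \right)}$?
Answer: $- \frac{26629}{42} \approx -634.02$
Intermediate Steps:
$-661 + z{\left(\frac{1}{42},R \right)} = -661 + \left(27 - \frac{1}{42}\right) = -661 + \frac{1133}{42} = - \frac{26629}{42}$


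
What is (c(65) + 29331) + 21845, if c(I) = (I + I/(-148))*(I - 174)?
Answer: 6532553/148 ≈ 44139.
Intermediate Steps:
c(I) = 147*I*(-174 + I)/148 (c(I) = (I + I*(-1/148))*(-174 + I) = (I - I/148)*(-174 + I) = (147*I/148)*(-174 + I) = 147*I*(-174 + I)/148)
(c(65) + 29331) + 21845 = ((147/148)*65*(-174 + 65) + 29331) + 21845 = ((147/148)*65*(-109) + 29331) + 21845 = (-1041495/148 + 29331) + 21845 = 3299493/148 + 21845 = 6532553/148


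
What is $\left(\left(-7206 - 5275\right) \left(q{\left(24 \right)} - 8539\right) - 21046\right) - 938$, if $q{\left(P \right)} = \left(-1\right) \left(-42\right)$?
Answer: $106029073$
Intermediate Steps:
$q{\left(P \right)} = 42$
$\left(\left(-7206 - 5275\right) \left(q{\left(24 \right)} - 8539\right) - 21046\right) - 938 = \left(\left(-7206 - 5275\right) \left(42 - 8539\right) - 21046\right) - 938 = \left(\left(-12481\right) \left(-8497\right) - 21046\right) - 938 = \left(106051057 - 21046\right) - 938 = 106030011 - 938 = 106029073$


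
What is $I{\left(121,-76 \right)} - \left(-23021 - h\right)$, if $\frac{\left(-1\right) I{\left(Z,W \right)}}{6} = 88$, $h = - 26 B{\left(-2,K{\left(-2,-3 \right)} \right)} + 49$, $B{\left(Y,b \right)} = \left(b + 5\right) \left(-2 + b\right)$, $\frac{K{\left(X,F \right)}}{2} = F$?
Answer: $22334$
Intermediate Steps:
$K{\left(X,F \right)} = 2 F$
$B{\left(Y,b \right)} = \left(-2 + b\right) \left(5 + b\right)$ ($B{\left(Y,b \right)} = \left(5 + b\right) \left(-2 + b\right) = \left(-2 + b\right) \left(5 + b\right)$)
$h = -159$ ($h = - 26 \left(-10 + \left(2 \left(-3\right)\right)^{2} + 3 \cdot 2 \left(-3\right)\right) + 49 = - 26 \left(-10 + \left(-6\right)^{2} + 3 \left(-6\right)\right) + 49 = - 26 \left(-10 + 36 - 18\right) + 49 = \left(-26\right) 8 + 49 = -208 + 49 = -159$)
$I{\left(Z,W \right)} = -528$ ($I{\left(Z,W \right)} = \left(-6\right) 88 = -528$)
$I{\left(121,-76 \right)} - \left(-23021 - h\right) = -528 - \left(-23021 - -159\right) = -528 - \left(-23021 + 159\right) = -528 - -22862 = -528 + 22862 = 22334$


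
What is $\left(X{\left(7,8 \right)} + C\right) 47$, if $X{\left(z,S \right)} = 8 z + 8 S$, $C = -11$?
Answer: $5123$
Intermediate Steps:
$X{\left(z,S \right)} = 8 S + 8 z$
$\left(X{\left(7,8 \right)} + C\right) 47 = \left(\left(8 \cdot 8 + 8 \cdot 7\right) - 11\right) 47 = \left(\left(64 + 56\right) - 11\right) 47 = \left(120 - 11\right) 47 = 109 \cdot 47 = 5123$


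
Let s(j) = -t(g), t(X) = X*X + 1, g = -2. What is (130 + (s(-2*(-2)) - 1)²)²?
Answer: 27556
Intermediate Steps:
t(X) = 1 + X² (t(X) = X² + 1 = 1 + X²)
s(j) = -5 (s(j) = -(1 + (-2)²) = -(1 + 4) = -1*5 = -5)
(130 + (s(-2*(-2)) - 1)²)² = (130 + (-5 - 1)²)² = (130 + (-6)²)² = (130 + 36)² = 166² = 27556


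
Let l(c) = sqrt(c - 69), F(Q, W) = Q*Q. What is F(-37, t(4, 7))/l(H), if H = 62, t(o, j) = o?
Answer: -1369*I*sqrt(7)/7 ≈ -517.43*I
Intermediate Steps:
F(Q, W) = Q**2
l(c) = sqrt(-69 + c)
F(-37, t(4, 7))/l(H) = (-37)**2/(sqrt(-69 + 62)) = 1369/(sqrt(-7)) = 1369/((I*sqrt(7))) = 1369*(-I*sqrt(7)/7) = -1369*I*sqrt(7)/7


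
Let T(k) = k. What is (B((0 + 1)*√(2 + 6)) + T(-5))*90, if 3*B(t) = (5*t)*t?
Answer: 750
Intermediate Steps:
B(t) = 5*t²/3 (B(t) = ((5*t)*t)/3 = (5*t²)/3 = 5*t²/3)
(B((0 + 1)*√(2 + 6)) + T(-5))*90 = (5*((0 + 1)*√(2 + 6))²/3 - 5)*90 = (5*(1*√8)²/3 - 5)*90 = (5*(1*(2*√2))²/3 - 5)*90 = (5*(2*√2)²/3 - 5)*90 = ((5/3)*8 - 5)*90 = (40/3 - 5)*90 = (25/3)*90 = 750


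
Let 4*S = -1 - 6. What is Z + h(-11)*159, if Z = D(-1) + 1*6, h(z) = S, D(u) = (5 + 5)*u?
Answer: -1129/4 ≈ -282.25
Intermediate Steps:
S = -7/4 (S = (-1 - 6)/4 = (¼)*(-7) = -7/4 ≈ -1.7500)
D(u) = 10*u
h(z) = -7/4
Z = -4 (Z = 10*(-1) + 1*6 = -10 + 6 = -4)
Z + h(-11)*159 = -4 - 7/4*159 = -4 - 1113/4 = -1129/4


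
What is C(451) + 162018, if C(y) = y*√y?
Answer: 162018 + 451*√451 ≈ 1.7160e+5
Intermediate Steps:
C(y) = y^(3/2)
C(451) + 162018 = 451^(3/2) + 162018 = 451*√451 + 162018 = 162018 + 451*√451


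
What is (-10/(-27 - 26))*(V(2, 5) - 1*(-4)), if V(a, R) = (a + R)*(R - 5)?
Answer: 40/53 ≈ 0.75472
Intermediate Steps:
V(a, R) = (-5 + R)*(R + a) (V(a, R) = (R + a)*(-5 + R) = (-5 + R)*(R + a))
(-10/(-27 - 26))*(V(2, 5) - 1*(-4)) = (-10/(-27 - 26))*((5**2 - 5*5 - 5*2 + 5*2) - 1*(-4)) = (-10/(-53))*((25 - 25 - 10 + 10) + 4) = (-10*(-1/53))*(0 + 4) = (10/53)*4 = 40/53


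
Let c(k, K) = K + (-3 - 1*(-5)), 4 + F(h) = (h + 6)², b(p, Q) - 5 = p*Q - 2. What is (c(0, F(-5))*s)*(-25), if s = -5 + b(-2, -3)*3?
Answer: 550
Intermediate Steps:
b(p, Q) = 3 + Q*p (b(p, Q) = 5 + (p*Q - 2) = 5 + (Q*p - 2) = 5 + (-2 + Q*p) = 3 + Q*p)
F(h) = -4 + (6 + h)² (F(h) = -4 + (h + 6)² = -4 + (6 + h)²)
s = 22 (s = -5 + (3 - 3*(-2))*3 = -5 + (3 + 6)*3 = -5 + 9*3 = -5 + 27 = 22)
c(k, K) = 2 + K (c(k, K) = K + (-3 + 5) = K + 2 = 2 + K)
(c(0, F(-5))*s)*(-25) = ((2 + (-4 + (6 - 5)²))*22)*(-25) = ((2 + (-4 + 1²))*22)*(-25) = ((2 + (-4 + 1))*22)*(-25) = ((2 - 3)*22)*(-25) = -1*22*(-25) = -22*(-25) = 550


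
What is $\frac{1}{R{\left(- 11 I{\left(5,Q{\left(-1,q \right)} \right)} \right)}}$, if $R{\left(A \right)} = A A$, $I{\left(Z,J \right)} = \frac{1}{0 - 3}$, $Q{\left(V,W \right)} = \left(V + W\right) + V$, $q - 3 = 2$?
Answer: $\frac{9}{121} \approx 0.07438$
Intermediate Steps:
$q = 5$ ($q = 3 + 2 = 5$)
$Q{\left(V,W \right)} = W + 2 V$
$I{\left(Z,J \right)} = - \frac{1}{3}$ ($I{\left(Z,J \right)} = \frac{1}{-3} = - \frac{1}{3}$)
$R{\left(A \right)} = A^{2}$
$\frac{1}{R{\left(- 11 I{\left(5,Q{\left(-1,q \right)} \right)} \right)}} = \frac{1}{\left(\left(-11\right) \left(- \frac{1}{3}\right)\right)^{2}} = \frac{1}{\left(\frac{11}{3}\right)^{2}} = \frac{1}{\frac{121}{9}} = \frac{9}{121}$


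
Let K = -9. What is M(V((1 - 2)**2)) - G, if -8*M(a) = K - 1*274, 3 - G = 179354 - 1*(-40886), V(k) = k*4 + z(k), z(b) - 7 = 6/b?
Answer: 1762179/8 ≈ 2.2027e+5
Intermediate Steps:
z(b) = 7 + 6/b
V(k) = 7 + 4*k + 6/k (V(k) = k*4 + (7 + 6/k) = 4*k + (7 + 6/k) = 7 + 4*k + 6/k)
G = -220237 (G = 3 - (179354 - 1*(-40886)) = 3 - (179354 + 40886) = 3 - 1*220240 = 3 - 220240 = -220237)
M(a) = 283/8 (M(a) = -(-9 - 1*274)/8 = -(-9 - 274)/8 = -1/8*(-283) = 283/8)
M(V((1 - 2)**2)) - G = 283/8 - 1*(-220237) = 283/8 + 220237 = 1762179/8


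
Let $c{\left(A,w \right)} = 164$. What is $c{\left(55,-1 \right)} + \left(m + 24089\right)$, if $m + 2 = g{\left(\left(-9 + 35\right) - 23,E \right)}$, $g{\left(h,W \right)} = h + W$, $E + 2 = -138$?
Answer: $24114$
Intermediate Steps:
$E = -140$ ($E = -2 - 138 = -140$)
$g{\left(h,W \right)} = W + h$
$m = -139$ ($m = -2 + \left(-140 + \left(\left(-9 + 35\right) - 23\right)\right) = -2 + \left(-140 + \left(26 - 23\right)\right) = -2 + \left(-140 + 3\right) = -2 - 137 = -139$)
$c{\left(55,-1 \right)} + \left(m + 24089\right) = 164 + \left(-139 + 24089\right) = 164 + 23950 = 24114$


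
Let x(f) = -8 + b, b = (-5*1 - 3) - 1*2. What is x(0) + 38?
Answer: 20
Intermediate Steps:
b = -10 (b = (-5 - 3) - 2 = -8 - 2 = -10)
x(f) = -18 (x(f) = -8 - 10 = -18)
x(0) + 38 = -18 + 38 = 20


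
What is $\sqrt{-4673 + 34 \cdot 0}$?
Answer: $i \sqrt{4673} \approx 68.359 i$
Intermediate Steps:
$\sqrt{-4673 + 34 \cdot 0} = \sqrt{-4673 + 0} = \sqrt{-4673} = i \sqrt{4673}$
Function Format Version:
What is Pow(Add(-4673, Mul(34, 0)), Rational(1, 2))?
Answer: Mul(I, Pow(4673, Rational(1, 2))) ≈ Mul(68.359, I)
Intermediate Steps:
Pow(Add(-4673, Mul(34, 0)), Rational(1, 2)) = Pow(Add(-4673, 0), Rational(1, 2)) = Pow(-4673, Rational(1, 2)) = Mul(I, Pow(4673, Rational(1, 2)))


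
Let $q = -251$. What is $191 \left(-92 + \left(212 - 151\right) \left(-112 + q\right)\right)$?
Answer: $-4246885$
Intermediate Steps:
$191 \left(-92 + \left(212 - 151\right) \left(-112 + q\right)\right) = 191 \left(-92 + \left(212 - 151\right) \left(-112 - 251\right)\right) = 191 \left(-92 + 61 \left(-363\right)\right) = 191 \left(-92 - 22143\right) = 191 \left(-22235\right) = -4246885$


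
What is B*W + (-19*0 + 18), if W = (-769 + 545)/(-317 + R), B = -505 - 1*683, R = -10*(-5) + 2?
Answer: -261342/265 ≈ -986.20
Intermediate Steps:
R = 52 (R = 50 + 2 = 52)
B = -1188 (B = -505 - 683 = -1188)
W = 224/265 (W = (-769 + 545)/(-317 + 52) = -224/(-265) = -224*(-1/265) = 224/265 ≈ 0.84528)
B*W + (-19*0 + 18) = -1188*224/265 + (-19*0 + 18) = -266112/265 + (0 + 18) = -266112/265 + 18 = -261342/265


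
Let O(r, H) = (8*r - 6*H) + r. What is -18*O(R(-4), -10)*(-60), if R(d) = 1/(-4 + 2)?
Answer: 59940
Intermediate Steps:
R(d) = -1/2 (R(d) = 1/(-2) = -1/2)
O(r, H) = -6*H + 9*r (O(r, H) = (-6*H + 8*r) + r = -6*H + 9*r)
-18*O(R(-4), -10)*(-60) = -18*(-6*(-10) + 9*(-1/2))*(-60) = -18*(60 - 9/2)*(-60) = -18*111/2*(-60) = -999*(-60) = 59940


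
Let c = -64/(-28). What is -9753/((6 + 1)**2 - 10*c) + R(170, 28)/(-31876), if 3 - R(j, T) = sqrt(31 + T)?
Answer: -725402315/1944436 + sqrt(59)/31876 ≈ -373.07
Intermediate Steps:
R(j, T) = 3 - sqrt(31 + T)
c = 16/7 (c = -64*(-1/28) = 16/7 ≈ 2.2857)
-9753/((6 + 1)**2 - 10*c) + R(170, 28)/(-31876) = -9753/((6 + 1)**2 - 10*16/7) + (3 - sqrt(31 + 28))/(-31876) = -9753/(7**2 - 160/7) + (3 - sqrt(59))*(-1/31876) = -9753/(49 - 160/7) + (-3/31876 + sqrt(59)/31876) = -9753/183/7 + (-3/31876 + sqrt(59)/31876) = -9753*7/183 + (-3/31876 + sqrt(59)/31876) = -22757/61 + (-3/31876 + sqrt(59)/31876) = -725402315/1944436 + sqrt(59)/31876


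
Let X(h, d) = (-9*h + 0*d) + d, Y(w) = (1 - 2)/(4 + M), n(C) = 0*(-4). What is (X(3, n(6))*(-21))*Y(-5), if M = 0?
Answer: -567/4 ≈ -141.75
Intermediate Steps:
n(C) = 0
Y(w) = -1/4 (Y(w) = (1 - 2)/(4 + 0) = -1/4)
X(h, d) = d - 9*h (X(h, d) = (-9*h + 0) + d = -9*h + d = d - 9*h)
(X(3, n(6))*(-21))*Y(-5) = ((0 - 9*3)*(-21))*(-1/4) = ((0 - 27)*(-21))*(-1/4) = -27*(-21)*(-1/4) = 567*(-1/4) = -567/4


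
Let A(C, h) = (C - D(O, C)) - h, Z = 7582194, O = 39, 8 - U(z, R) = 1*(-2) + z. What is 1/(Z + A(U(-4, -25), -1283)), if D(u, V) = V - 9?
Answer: 1/7583486 ≈ 1.3187e-7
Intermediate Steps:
U(z, R) = 10 - z (U(z, R) = 8 - (1*(-2) + z) = 8 - (-2 + z) = 8 + (2 - z) = 10 - z)
D(u, V) = -9 + V
A(C, h) = 9 - h (A(C, h) = (C - (-9 + C)) - h = (C + (9 - C)) - h = 9 - h)
1/(Z + A(U(-4, -25), -1283)) = 1/(7582194 + (9 - 1*(-1283))) = 1/(7582194 + (9 + 1283)) = 1/(7582194 + 1292) = 1/7583486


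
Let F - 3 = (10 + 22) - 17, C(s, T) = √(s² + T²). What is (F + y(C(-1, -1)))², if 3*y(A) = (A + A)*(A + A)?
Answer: 3844/9 ≈ 427.11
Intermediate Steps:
C(s, T) = √(T² + s²)
y(A) = 4*A²/3 (y(A) = ((A + A)*(A + A))/3 = ((2*A)*(2*A))/3 = (4*A²)/3 = 4*A²/3)
F = 18 (F = 3 + ((10 + 22) - 17) = 3 + (32 - 17) = 3 + 15 = 18)
(F + y(C(-1, -1)))² = (18 + 4*(√((-1)² + (-1)²))²/3)² = (18 + 4*(√(1 + 1))²/3)² = (18 + 4*(√2)²/3)² = (18 + (4/3)*2)² = (18 + 8/3)² = (62/3)² = 3844/9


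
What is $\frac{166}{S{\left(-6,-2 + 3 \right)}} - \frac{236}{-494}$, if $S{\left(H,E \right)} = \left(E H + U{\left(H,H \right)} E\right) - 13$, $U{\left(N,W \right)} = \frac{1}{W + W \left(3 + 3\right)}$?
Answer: $- \frac{1627802}{197353} \approx -8.2482$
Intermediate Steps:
$U{\left(N,W \right)} = \frac{1}{7 W}$ ($U{\left(N,W \right)} = \frac{1}{W + W 6} = \frac{1}{W + 6 W} = \frac{1}{7 W}$)
$S{\left(H,E \right)} = -13 + E H + \frac{E}{7 H}$ ($S{\left(H,E \right)} = \left(E H + \frac{1}{7 H} E\right) - 13 = \left(E H + \frac{E}{7 H}\right) - 13 = -13 + E H + \frac{E}{7 H}$)
$\frac{166}{S{\left(-6,-2 + 3 \right)}} - \frac{236}{-494} = \frac{166}{-13 + \left(-2 + 3\right) \left(-6\right) + \frac{-2 + 3}{7 \left(-6\right)}} - \frac{236}{-494} = \frac{166}{-13 + 1 \left(-6\right) + \frac{1}{7} \cdot 1 \left(- \frac{1}{6}\right)} - - \frac{118}{247} = \frac{166}{-13 - 6 - \frac{1}{42}} + \frac{118}{247} = \frac{166}{- \frac{799}{42}} + \frac{118}{247} = 166 \left(- \frac{42}{799}\right) + \frac{118}{247} = - \frac{6972}{799} + \frac{118}{247} = - \frac{1627802}{197353}$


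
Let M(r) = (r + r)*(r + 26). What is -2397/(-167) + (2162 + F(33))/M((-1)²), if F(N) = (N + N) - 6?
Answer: 250256/4509 ≈ 55.501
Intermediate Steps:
M(r) = 2*r*(26 + r) (M(r) = (2*r)*(26 + r) = 2*r*(26 + r))
F(N) = -6 + 2*N (F(N) = 2*N - 6 = -6 + 2*N)
-2397/(-167) + (2162 + F(33))/M((-1)²) = -2397/(-167) + (2162 + (-6 + 2*33))/((2*(-1)²*(26 + (-1)²))) = -2397*(-1/167) + (2162 + (-6 + 66))/((2*1*(26 + 1))) = 2397/167 + (2162 + 60)/((2*1*27)) = 2397/167 + 2222/54 = 2397/167 + 2222*(1/54) = 2397/167 + 1111/27 = 250256/4509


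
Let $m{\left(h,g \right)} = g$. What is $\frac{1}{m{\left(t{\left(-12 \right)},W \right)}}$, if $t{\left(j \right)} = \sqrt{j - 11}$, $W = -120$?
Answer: $- \frac{1}{120} \approx -0.0083333$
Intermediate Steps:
$t{\left(j \right)} = \sqrt{-11 + j}$
$\frac{1}{m{\left(t{\left(-12 \right)},W \right)}} = \frac{1}{-120} = - \frac{1}{120}$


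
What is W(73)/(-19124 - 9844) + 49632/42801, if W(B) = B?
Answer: 43473191/37571496 ≈ 1.1571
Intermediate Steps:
W(73)/(-19124 - 9844) + 49632/42801 = 73/(-19124 - 9844) + 49632/42801 = 73/(-28968) + 49632*(1/42801) = 73*(-1/28968) + 1504/1297 = -73/28968 + 1504/1297 = 43473191/37571496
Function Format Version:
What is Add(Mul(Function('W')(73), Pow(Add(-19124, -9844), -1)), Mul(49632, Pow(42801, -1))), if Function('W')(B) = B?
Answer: Rational(43473191, 37571496) ≈ 1.1571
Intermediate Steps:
Add(Mul(Function('W')(73), Pow(Add(-19124, -9844), -1)), Mul(49632, Pow(42801, -1))) = Add(Mul(73, Pow(Add(-19124, -9844), -1)), Mul(49632, Pow(42801, -1))) = Add(Mul(73, Pow(-28968, -1)), Mul(49632, Rational(1, 42801))) = Add(Mul(73, Rational(-1, 28968)), Rational(1504, 1297)) = Add(Rational(-73, 28968), Rational(1504, 1297)) = Rational(43473191, 37571496)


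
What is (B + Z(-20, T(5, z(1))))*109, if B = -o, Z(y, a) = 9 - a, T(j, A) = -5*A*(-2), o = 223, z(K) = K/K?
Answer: -24416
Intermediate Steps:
z(K) = 1
T(j, A) = 10*A
B = -223 (B = -1*223 = -223)
(B + Z(-20, T(5, z(1))))*109 = (-223 + (9 - 10))*109 = (-223 - 1)*109 = -224*109 = -24416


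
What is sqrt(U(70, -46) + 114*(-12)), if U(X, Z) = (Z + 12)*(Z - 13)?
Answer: sqrt(638) ≈ 25.259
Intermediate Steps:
U(X, Z) = (-13 + Z)*(12 + Z) (U(X, Z) = (12 + Z)*(-13 + Z) = (-13 + Z)*(12 + Z))
sqrt(U(70, -46) + 114*(-12)) = sqrt((-156 + (-46)**2 - 1*(-46)) + 114*(-12)) = sqrt((-156 + 2116 + 46) - 1368) = sqrt(2006 - 1368) = sqrt(638)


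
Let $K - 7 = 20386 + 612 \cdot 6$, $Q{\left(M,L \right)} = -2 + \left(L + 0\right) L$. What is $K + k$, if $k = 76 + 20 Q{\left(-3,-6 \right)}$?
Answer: $24821$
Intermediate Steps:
$Q{\left(M,L \right)} = -2 + L^{2}$ ($Q{\left(M,L \right)} = -2 + L L = -2 + L^{2}$)
$K = 24065$ ($K = 7 + \left(20386 + 612 \cdot 6\right) = 7 + \left(20386 + 3672\right) = 7 + 24058 = 24065$)
$k = 756$ ($k = 76 + 20 \left(-2 + \left(-6\right)^{2}\right) = 76 + 20 \left(-2 + 36\right) = 76 + 20 \cdot 34 = 76 + 680 = 756$)
$K + k = 24065 + 756 = 24821$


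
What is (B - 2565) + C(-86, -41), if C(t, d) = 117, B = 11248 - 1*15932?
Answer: -7132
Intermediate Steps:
B = -4684 (B = 11248 - 15932 = -4684)
(B - 2565) + C(-86, -41) = (-4684 - 2565) + 117 = -7249 + 117 = -7132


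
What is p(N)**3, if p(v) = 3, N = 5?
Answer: 27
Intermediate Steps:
p(N)**3 = 3**3 = 27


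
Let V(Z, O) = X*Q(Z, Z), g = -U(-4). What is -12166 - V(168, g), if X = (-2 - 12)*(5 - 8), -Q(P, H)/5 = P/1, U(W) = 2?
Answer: 23114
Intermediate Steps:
Q(P, H) = -5*P (Q(P, H) = -5*P/1 = -5*P)
X = 42 (X = -14*(-3) = 42)
g = -2 (g = -1*2 = -2)
V(Z, O) = -210*Z (V(Z, O) = 42*(-5*Z) = -210*Z)
-12166 - V(168, g) = -12166 - (-210)*168 = -12166 - 1*(-35280) = -12166 + 35280 = 23114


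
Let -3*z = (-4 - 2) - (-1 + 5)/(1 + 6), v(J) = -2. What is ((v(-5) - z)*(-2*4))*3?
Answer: 704/7 ≈ 100.57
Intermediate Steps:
z = 46/21 (z = -((-4 - 2) - (-1 + 5)/(1 + 6))/3 = -(-6 - 4/7)/3 = -⅓*(-46/7) = 46/21 ≈ 2.1905)
((v(-5) - z)*(-2*4))*3 = ((-2 - 1*46/21)*(-2*4))*3 = ((-2 - 46/21)*(-8))*3 = -88/21*(-8)*3 = (704/21)*3 = 704/7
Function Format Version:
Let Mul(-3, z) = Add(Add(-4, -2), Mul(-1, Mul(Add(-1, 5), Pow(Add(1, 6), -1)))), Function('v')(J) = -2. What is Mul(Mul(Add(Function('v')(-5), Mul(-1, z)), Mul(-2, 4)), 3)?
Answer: Rational(704, 7) ≈ 100.57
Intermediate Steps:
z = Rational(46, 21) (z = Mul(Rational(-1, 3), Add(Add(-4, -2), Mul(-1, Mul(Add(-1, 5), Pow(Add(1, 6), -1))))) = Mul(Rational(-1, 3), Add(-6, Mul(-1, Mul(4, Pow(7, -1))))) = Mul(Rational(-1, 3), Add(-6, Mul(-1, Mul(4, Rational(1, 7))))) = Mul(Rational(-1, 3), Add(-6, Mul(-1, Rational(4, 7)))) = Mul(Rational(-1, 3), Add(-6, Rational(-4, 7))) = Mul(Rational(-1, 3), Rational(-46, 7)) = Rational(46, 21) ≈ 2.1905)
Mul(Mul(Add(Function('v')(-5), Mul(-1, z)), Mul(-2, 4)), 3) = Mul(Mul(Add(-2, Mul(-1, Rational(46, 21))), Mul(-2, 4)), 3) = Mul(Mul(Add(-2, Rational(-46, 21)), -8), 3) = Mul(Mul(Rational(-88, 21), -8), 3) = Mul(Rational(704, 21), 3) = Rational(704, 7)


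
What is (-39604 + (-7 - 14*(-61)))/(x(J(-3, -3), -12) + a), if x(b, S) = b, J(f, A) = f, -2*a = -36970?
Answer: -38757/18482 ≈ -2.0970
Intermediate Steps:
a = 18485 (a = -1/2*(-36970) = 18485)
(-39604 + (-7 - 14*(-61)))/(x(J(-3, -3), -12) + a) = (-39604 + (-7 - 14*(-61)))/(-3 + 18485) = (-39604 + (-7 + 854))/18482 = (-39604 + 847)*(1/18482) = -38757*1/18482 = -38757/18482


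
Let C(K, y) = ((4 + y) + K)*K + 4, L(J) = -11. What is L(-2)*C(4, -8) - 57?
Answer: -101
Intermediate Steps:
C(K, y) = 4 + K*(4 + K + y) (C(K, y) = (4 + K + y)*K + 4 = K*(4 + K + y) + 4 = 4 + K*(4 + K + y))
L(-2)*C(4, -8) - 57 = -11*(4 + 4**2 + 4*4 + 4*(-8)) - 57 = -11*(4 + 16 + 16 - 32) - 57 = -11*4 - 57 = -44 - 57 = -101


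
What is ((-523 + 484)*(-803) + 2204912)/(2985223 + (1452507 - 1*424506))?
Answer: 2236229/4013224 ≈ 0.55721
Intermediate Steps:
((-523 + 484)*(-803) + 2204912)/(2985223 + (1452507 - 1*424506)) = (-39*(-803) + 2204912)/(2985223 + (1452507 - 424506)) = (31317 + 2204912)/(2985223 + 1028001) = 2236229/4013224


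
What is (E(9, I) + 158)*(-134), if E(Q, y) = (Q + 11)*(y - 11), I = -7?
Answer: 27068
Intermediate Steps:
E(Q, y) = (-11 + y)*(11 + Q) (E(Q, y) = (11 + Q)*(-11 + y) = (-11 + y)*(11 + Q))
(E(9, I) + 158)*(-134) = ((-121 - 11*9 + 11*(-7) + 9*(-7)) + 158)*(-134) = ((-121 - 99 - 77 - 63) + 158)*(-134) = (-360 + 158)*(-134) = -202*(-134) = 27068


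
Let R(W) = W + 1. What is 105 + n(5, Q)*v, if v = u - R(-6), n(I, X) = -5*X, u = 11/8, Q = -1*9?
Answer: 3135/8 ≈ 391.88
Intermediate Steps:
Q = -9
R(W) = 1 + W
u = 11/8 (u = 11*(⅛) = 11/8 ≈ 1.3750)
v = 51/8 (v = 11/8 - (1 - 6) = 11/8 - 1*(-5) = 11/8 + 5 = 51/8 ≈ 6.3750)
105 + n(5, Q)*v = 105 - 5*(-9)*(51/8) = 105 + 45*(51/8) = 105 + 2295/8 = 3135/8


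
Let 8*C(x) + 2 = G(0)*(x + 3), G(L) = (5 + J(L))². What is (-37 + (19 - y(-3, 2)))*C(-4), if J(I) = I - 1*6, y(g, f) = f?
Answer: 15/2 ≈ 7.5000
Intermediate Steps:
J(I) = -6 + I (J(I) = I - 6 = -6 + I)
G(L) = (-1 + L)² (G(L) = (5 + (-6 + L))² = (-1 + L)²)
C(x) = ⅛ + x/8 (C(x) = -¼ + ((-1 + 0)²*(x + 3))/8 = -¼ + ((-1)²*(3 + x))/8 = -¼ + (1*(3 + x))/8 = -¼ + (3 + x)/8 = -¼ + (3/8 + x/8) = ⅛ + x/8)
(-37 + (19 - y(-3, 2)))*C(-4) = (-37 + (19 - 1*2))*(⅛ + (⅛)*(-4)) = (-37 + (19 - 2))*(⅛ - ½) = (-37 + 17)*(-3/8) = -20*(-3/8) = 15/2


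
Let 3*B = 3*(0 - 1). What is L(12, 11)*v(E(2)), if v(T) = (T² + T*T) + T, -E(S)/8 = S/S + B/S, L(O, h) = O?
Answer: 336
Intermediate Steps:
B = -1 (B = (3*(0 - 1))/3 = (3*(-1))/3 = (⅓)*(-3) = -1)
E(S) = -8 + 8/S (E(S) = -8*(S/S - 1/S) = -8*(1 - 1/S) = -8 + 8/S)
v(T) = T + 2*T² (v(T) = (T² + T²) + T = 2*T² + T = T + 2*T²)
L(12, 11)*v(E(2)) = 12*((-8 + 8/2)*(1 + 2*(-8 + 8/2))) = 12*((-8 + 8*(½))*(1 + 2*(-8 + 8*(½)))) = 12*((-8 + 4)*(1 + 2*(-8 + 4))) = 12*(-4*(1 + 2*(-4))) = 12*(-4*(1 - 8)) = 12*(-4*(-7)) = 12*28 = 336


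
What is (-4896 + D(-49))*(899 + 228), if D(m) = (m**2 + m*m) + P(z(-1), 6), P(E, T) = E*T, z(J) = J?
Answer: -112700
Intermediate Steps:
D(m) = -6 + 2*m**2 (D(m) = (m**2 + m*m) - 1*6 = (m**2 + m**2) - 6 = 2*m**2 - 6 = -6 + 2*m**2)
(-4896 + D(-49))*(899 + 228) = (-4896 + (-6 + 2*(-49)**2))*(899 + 228) = (-4896 + (-6 + 2*2401))*1127 = (-4896 + (-6 + 4802))*1127 = (-4896 + 4796)*1127 = -100*1127 = -112700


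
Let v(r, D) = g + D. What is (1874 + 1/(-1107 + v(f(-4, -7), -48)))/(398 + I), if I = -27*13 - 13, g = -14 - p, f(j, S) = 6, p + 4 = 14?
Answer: 2209445/40086 ≈ 55.118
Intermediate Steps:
p = 10 (p = -4 + 14 = 10)
g = -24 (g = -14 - 1*10 = -14 - 10 = -24)
v(r, D) = -24 + D
I = -364 (I = -351 - 13 = -364)
(1874 + 1/(-1107 + v(f(-4, -7), -48)))/(398 + I) = (1874 + 1/(-1107 + (-24 - 48)))/(398 - 364) = (1874 + 1/(-1107 - 72))/34 = (1874 + 1/(-1179))*(1/34) = (1874 - 1/1179)*(1/34) = (2209445/1179)*(1/34) = 2209445/40086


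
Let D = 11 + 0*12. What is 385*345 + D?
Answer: 132836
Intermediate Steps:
D = 11 (D = 11 + 0 = 11)
385*345 + D = 385*345 + 11 = 132825 + 11 = 132836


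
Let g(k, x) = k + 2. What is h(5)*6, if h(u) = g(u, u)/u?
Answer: 42/5 ≈ 8.4000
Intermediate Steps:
g(k, x) = 2 + k
h(u) = (2 + u)/u
h(5)*6 = ((2 + 5)/5)*6 = ((1/5)*7)*6 = (7/5)*6 = 42/5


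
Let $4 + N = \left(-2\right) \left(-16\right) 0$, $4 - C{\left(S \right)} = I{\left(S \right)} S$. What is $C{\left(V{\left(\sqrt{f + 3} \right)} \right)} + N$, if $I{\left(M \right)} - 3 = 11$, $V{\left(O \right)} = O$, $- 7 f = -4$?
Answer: $- 10 \sqrt{7} \approx -26.458$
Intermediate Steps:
$f = \frac{4}{7}$ ($f = \left(- \frac{1}{7}\right) \left(-4\right) = \frac{4}{7} \approx 0.57143$)
$I{\left(M \right)} = 14$ ($I{\left(M \right)} = 3 + 11 = 14$)
$C{\left(S \right)} = 4 - 14 S$
$N = -4$ ($N = -4 + \left(-2\right) \left(-16\right) 0 = -4 + 32 \cdot 0 = -4 + 0 = -4$)
$C{\left(V{\left(\sqrt{f + 3} \right)} \right)} + N = \left(4 - 14 \sqrt{\frac{4}{7} + 3}\right) - 4 = \left(4 - 14 \sqrt{\frac{25}{7}}\right) - 4 = \left(4 - 14 \frac{5 \sqrt{7}}{7}\right) - 4 = \left(4 - 10 \sqrt{7}\right) - 4 = - 10 \sqrt{7}$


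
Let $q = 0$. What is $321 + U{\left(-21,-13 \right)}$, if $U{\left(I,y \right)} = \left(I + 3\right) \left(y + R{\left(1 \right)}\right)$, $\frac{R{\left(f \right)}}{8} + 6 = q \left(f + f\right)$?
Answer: $1419$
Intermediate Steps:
$R{\left(f \right)} = -48$ ($R{\left(f \right)} = -48 + 8 \cdot 0 \left(f + f\right) = -48 + 8 \cdot 0 \cdot 2 f = -48 + 8 \cdot 0 = -48 + 0 = -48$)
$U{\left(I,y \right)} = \left(-48 + y\right) \left(3 + I\right)$ ($U{\left(I,y \right)} = \left(I + 3\right) \left(y - 48\right) = \left(3 + I\right) \left(-48 + y\right) = \left(-48 + y\right) \left(3 + I\right)$)
$321 + U{\left(-21,-13 \right)} = 321 - -1098 = 321 + \left(-144 + 1008 - 39 + 273\right) = 321 + 1098 = 1419$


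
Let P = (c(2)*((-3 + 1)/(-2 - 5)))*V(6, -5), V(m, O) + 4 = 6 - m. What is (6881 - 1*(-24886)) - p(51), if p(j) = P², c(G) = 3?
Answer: 1556007/49 ≈ 31755.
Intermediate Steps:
V(m, O) = 2 - m (V(m, O) = -4 + (6 - m) = 2 - m)
P = -24/7 (P = (3*((-3 + 1)/(-2 - 5)))*(2 - 1*6) = (3*(-2/(-7)))*(2 - 6) = (3*(-2*(-⅐)))*(-4) = (3*(2/7))*(-4) = (6/7)*(-4) = -24/7 ≈ -3.4286)
p(j) = 576/49 (p(j) = (-24/7)² = 576/49)
(6881 - 1*(-24886)) - p(51) = (6881 - 1*(-24886)) - 1*576/49 = (6881 + 24886) - 576/49 = 31767 - 576/49 = 1556007/49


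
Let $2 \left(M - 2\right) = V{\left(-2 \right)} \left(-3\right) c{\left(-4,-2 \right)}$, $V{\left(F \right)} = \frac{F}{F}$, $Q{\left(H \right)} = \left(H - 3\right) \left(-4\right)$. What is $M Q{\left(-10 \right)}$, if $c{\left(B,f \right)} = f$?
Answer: $260$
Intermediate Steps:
$Q{\left(H \right)} = 12 - 4 H$ ($Q{\left(H \right)} = \left(-3 + H\right) \left(-4\right) = 12 - 4 H$)
$V{\left(F \right)} = 1$
$M = 5$ ($M = 2 + \frac{1 \left(-3\right) \left(-2\right)}{2} = 2 + \frac{\left(-3\right) \left(-2\right)}{2} = 2 + \frac{1}{2} \cdot 6 = 2 + 3 = 5$)
$M Q{\left(-10 \right)} = 5 \left(12 - -40\right) = 5 \left(12 + 40\right) = 5 \cdot 52 = 260$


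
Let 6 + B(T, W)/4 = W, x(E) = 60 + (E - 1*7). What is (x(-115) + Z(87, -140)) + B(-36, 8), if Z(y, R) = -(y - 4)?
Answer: -137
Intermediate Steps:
Z(y, R) = 4 - y (Z(y, R) = -(-4 + y) = 4 - y)
x(E) = 53 + E (x(E) = 60 + (E - 7) = 60 + (-7 + E) = 53 + E)
B(T, W) = -24 + 4*W
(x(-115) + Z(87, -140)) + B(-36, 8) = ((53 - 115) + (4 - 1*87)) + (-24 + 4*8) = (-62 + (4 - 87)) + (-24 + 32) = (-62 - 83) + 8 = -145 + 8 = -137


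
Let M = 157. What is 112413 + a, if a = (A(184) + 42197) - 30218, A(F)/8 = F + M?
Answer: 127120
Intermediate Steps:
A(F) = 1256 + 8*F (A(F) = 8*(F + 157) = 8*(157 + F) = 1256 + 8*F)
a = 14707 (a = ((1256 + 8*184) + 42197) - 30218 = ((1256 + 1472) + 42197) - 30218 = (2728 + 42197) - 30218 = 44925 - 30218 = 14707)
112413 + a = 112413 + 14707 = 127120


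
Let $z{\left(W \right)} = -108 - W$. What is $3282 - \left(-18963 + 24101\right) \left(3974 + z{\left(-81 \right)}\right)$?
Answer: $-20276404$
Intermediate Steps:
$3282 - \left(-18963 + 24101\right) \left(3974 + z{\left(-81 \right)}\right) = 3282 - \left(-18963 + 24101\right) \left(3974 - 27\right) = 3282 - 5138 \left(3974 + \left(-108 + 81\right)\right) = 3282 - 5138 \left(3974 - 27\right) = 3282 - 5138 \cdot 3947 = 3282 - 20279686 = -20276404$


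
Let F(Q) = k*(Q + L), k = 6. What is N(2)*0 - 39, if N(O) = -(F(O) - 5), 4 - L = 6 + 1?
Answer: -39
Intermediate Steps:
L = -3 (L = 4 - (6 + 1) = 4 - 1*7 = 4 - 7 = -3)
F(Q) = -18 + 6*Q (F(Q) = 6*(Q - 3) = 6*(-3 + Q) = -18 + 6*Q)
N(O) = 23 - 6*O (N(O) = -((-18 + 6*O) - 5) = -(-23 + 6*O) = 23 - 6*O)
N(2)*0 - 39 = (23 - 6*2)*0 - 39 = (23 - 12)*0 - 39 = 11*0 - 39 = 0 - 39 = -39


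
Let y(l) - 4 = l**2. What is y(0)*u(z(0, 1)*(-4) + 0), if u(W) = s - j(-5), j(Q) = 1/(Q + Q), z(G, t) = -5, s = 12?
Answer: 242/5 ≈ 48.400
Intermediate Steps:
y(l) = 4 + l**2
j(Q) = 1/(2*Q)
u(W) = 121/10 (u(W) = 12 - 1/(2*(-5)) = 12 - (-1)/(2*5) = 12 - 1*(-1/10) = 12 + 1/10 = 121/10)
y(0)*u(z(0, 1)*(-4) + 0) = (4 + 0**2)*(121/10) = (4 + 0)*(121/10) = 4*(121/10) = 242/5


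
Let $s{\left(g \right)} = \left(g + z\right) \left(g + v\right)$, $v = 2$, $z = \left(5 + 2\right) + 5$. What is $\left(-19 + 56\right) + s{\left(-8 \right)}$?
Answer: $13$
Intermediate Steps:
$z = 12$ ($z = 7 + 5 = 12$)
$s{\left(g \right)} = \left(2 + g\right) \left(12 + g\right)$ ($s{\left(g \right)} = \left(g + 12\right) \left(g + 2\right) = \left(12 + g\right) \left(2 + g\right) = \left(2 + g\right) \left(12 + g\right)$)
$\left(-19 + 56\right) + s{\left(-8 \right)} = \left(-19 + 56\right) + \left(24 + \left(-8\right)^{2} + 14 \left(-8\right)\right) = 37 + \left(24 + 64 - 112\right) = 37 - 24 = 13$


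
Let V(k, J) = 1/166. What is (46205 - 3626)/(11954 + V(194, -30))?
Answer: 261782/73495 ≈ 3.5619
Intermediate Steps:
V(k, J) = 1/166
(46205 - 3626)/(11954 + V(194, -30)) = (46205 - 3626)/(11954 + 1/166) = 42579/(1984365/166) = 42579*(166/1984365) = 261782/73495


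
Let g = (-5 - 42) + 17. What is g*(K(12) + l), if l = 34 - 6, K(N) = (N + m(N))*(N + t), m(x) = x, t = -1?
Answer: -8760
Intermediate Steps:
K(N) = 2*N*(-1 + N) (K(N) = (N + N)*(N - 1) = (2*N)*(-1 + N) = 2*N*(-1 + N))
g = -30 (g = -47 + 17 = -30)
l = 28
g*(K(12) + l) = -30*(2*12*(-1 + 12) + 28) = -30*(2*12*11 + 28) = -30*(264 + 28) = -30*292 = -8760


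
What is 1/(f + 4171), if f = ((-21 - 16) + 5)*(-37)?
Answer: 1/5355 ≈ 0.00018674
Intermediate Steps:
f = 1184 (f = (-37 + 5)*(-37) = -32*(-37) = 1184)
1/(f + 4171) = 1/(1184 + 4171) = 1/5355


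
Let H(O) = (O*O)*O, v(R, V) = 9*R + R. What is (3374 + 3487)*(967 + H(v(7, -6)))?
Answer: 2359957587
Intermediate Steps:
v(R, V) = 10*R
H(O) = O**3 (H(O) = O**2*O = O**3)
(3374 + 3487)*(967 + H(v(7, -6))) = (3374 + 3487)*(967 + (10*7)**3) = 6861*(967 + 70**3) = 6861*(967 + 343000) = 6861*343967 = 2359957587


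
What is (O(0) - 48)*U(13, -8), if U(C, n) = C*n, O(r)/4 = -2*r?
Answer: 4992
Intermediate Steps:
O(r) = -8*r (O(r) = 4*(-2*r) = -8*r)
(O(0) - 48)*U(13, -8) = (-8*0 - 48)*(13*(-8)) = (0 - 48)*(-104) = -48*(-104) = 4992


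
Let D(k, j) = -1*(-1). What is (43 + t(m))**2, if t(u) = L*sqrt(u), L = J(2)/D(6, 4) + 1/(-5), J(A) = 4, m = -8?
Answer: 43337/25 + 3268*I*sqrt(2)/5 ≈ 1733.5 + 924.33*I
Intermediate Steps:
D(k, j) = 1
L = 19/5 (L = 4/1 + 1/(-5) = 4*1 + 1*(-1/5) = 4 - 1/5 = 19/5 ≈ 3.8000)
t(u) = 19*sqrt(u)/5
(43 + t(m))**2 = (43 + 19*sqrt(-8)/5)**2 = (43 + 19*(2*I*sqrt(2))/5)**2 = (43 + 38*I*sqrt(2)/5)**2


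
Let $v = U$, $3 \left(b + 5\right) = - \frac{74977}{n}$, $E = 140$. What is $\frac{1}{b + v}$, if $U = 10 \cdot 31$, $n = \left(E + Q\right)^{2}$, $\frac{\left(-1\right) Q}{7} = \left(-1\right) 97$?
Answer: $\frac{287469}{87667334} \approx 0.0032791$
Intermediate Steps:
$Q = 679$ ($Q = - 7 \left(\left(-1\right) 97\right) = \left(-7\right) \left(-97\right) = 679$)
$n = 670761$ ($n = \left(140 + 679\right)^{2} = 819^{2} = 670761$)
$U = 310$
$b = - \frac{1448056}{287469}$ ($b = -5 + \frac{\left(-74977\right) \frac{1}{670761}}{3} = -5 + \frac{1}{3} \left(- \frac{10711}{95823}\right) = -5 - \frac{10711}{287469} = - \frac{1448056}{287469} \approx -5.0373$)
$v = 310$
$\frac{1}{b + v} = \frac{1}{- \frac{1448056}{287469} + 310} = \frac{1}{\frac{87667334}{287469}} = \frac{287469}{87667334}$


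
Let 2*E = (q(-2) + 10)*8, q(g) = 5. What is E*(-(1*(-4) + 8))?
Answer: -240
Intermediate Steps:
E = 60 (E = ((5 + 10)*8)/2 = (15*8)/2 = (½)*120 = 60)
E*(-(1*(-4) + 8)) = 60*(-(1*(-4) + 8)) = 60*(-(-4 + 8)) = 60*(-1*4) = 60*(-4) = -240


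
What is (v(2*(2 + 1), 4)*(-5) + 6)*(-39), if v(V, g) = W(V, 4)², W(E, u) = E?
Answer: 6786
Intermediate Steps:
v(V, g) = V²
(v(2*(2 + 1), 4)*(-5) + 6)*(-39) = ((2*(2 + 1))²*(-5) + 6)*(-39) = ((2*3)²*(-5) + 6)*(-39) = (6²*(-5) + 6)*(-39) = (36*(-5) + 6)*(-39) = (-180 + 6)*(-39) = -174*(-39) = 6786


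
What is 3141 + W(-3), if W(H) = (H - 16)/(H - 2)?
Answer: 15724/5 ≈ 3144.8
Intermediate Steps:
W(H) = (-16 + H)/(-2 + H)
3141 + W(-3) = 3141 + (-16 - 3)/(-2 - 3) = 3141 - 19/(-5) = 3141 - 1/5*(-19) = 3141 + 19/5 = 15724/5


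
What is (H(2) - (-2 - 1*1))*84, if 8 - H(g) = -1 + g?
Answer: 840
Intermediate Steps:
H(g) = 9 - g (H(g) = 8 - (-1 + g) = 8 + (1 - g) = 9 - g)
(H(2) - (-2 - 1*1))*84 = ((9 - 1*2) - (-2 - 1*1))*84 = ((9 - 2) - (-2 - 1))*84 = (7 - 1*(-3))*84 = (7 + 3)*84 = 10*84 = 840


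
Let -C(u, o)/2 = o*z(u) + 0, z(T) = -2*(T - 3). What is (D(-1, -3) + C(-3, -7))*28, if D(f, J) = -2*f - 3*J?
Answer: 5012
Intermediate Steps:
z(T) = 6 - 2*T (z(T) = -2*(-3 + T) = 6 - 2*T)
C(u, o) = -2*o*(6 - 2*u) (C(u, o) = -2*(o*(6 - 2*u) + 0) = -2*o*(6 - 2*u))
D(f, J) = -3*J - 2*f
(D(-1, -3) + C(-3, -7))*28 = ((-3*(-3) - 2*(-1)) + 4*(-7)*(-3 - 3))*28 = ((9 + 2) + 4*(-7)*(-6))*28 = (11 + 168)*28 = 179*28 = 5012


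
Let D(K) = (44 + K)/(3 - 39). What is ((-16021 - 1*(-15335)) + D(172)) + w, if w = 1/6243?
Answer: -4320155/6243 ≈ -692.00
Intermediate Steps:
w = 1/6243 ≈ 0.00016018
D(K) = -11/9 - K/36 (D(K) = (44 + K)/(-36) = (44 + K)*(-1/36) = -11/9 - K/36)
((-16021 - 1*(-15335)) + D(172)) + w = ((-16021 - 1*(-15335)) + (-11/9 - 1/36*172)) + 1/6243 = ((-16021 + 15335) + (-11/9 - 43/9)) + 1/6243 = (-686 - 6) + 1/6243 = -692 + 1/6243 = -4320155/6243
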